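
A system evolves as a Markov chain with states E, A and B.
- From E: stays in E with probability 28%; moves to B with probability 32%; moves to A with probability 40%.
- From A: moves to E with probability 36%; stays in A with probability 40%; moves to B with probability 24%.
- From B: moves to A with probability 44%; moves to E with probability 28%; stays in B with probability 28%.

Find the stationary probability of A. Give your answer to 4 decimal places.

0.4110

Let the stationary distribution be π with π = πP and π_1 + π_2 + π_3 = 1.
π_1 = 0.28·π_1 + 0.36·π_2 + 0.28·π_3
π_2 = 0.4·π_1 + 0.4·π_2 + 0.44·π_3
Solving with the normalization constraint gives π = (0.3129, 0.4110, 0.2761).
So the stationary probability of A is 0.4110.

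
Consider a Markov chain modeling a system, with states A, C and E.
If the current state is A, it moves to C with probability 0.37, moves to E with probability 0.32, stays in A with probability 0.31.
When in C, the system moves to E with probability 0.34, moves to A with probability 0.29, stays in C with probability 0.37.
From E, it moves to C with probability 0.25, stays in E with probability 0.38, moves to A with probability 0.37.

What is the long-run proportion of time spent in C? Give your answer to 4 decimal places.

0.3283

Let the stationary distribution be π with π = πP and π_1 + π_2 + π_3 = 1.
π_1 = 0.31·π_1 + 0.29·π_2 + 0.37·π_3
π_2 = 0.37·π_1 + 0.37·π_2 + 0.25·π_3
Solving with the normalization constraint gives π = (0.3243, 0.3283, 0.3474).
So the stationary probability of C is 0.3283.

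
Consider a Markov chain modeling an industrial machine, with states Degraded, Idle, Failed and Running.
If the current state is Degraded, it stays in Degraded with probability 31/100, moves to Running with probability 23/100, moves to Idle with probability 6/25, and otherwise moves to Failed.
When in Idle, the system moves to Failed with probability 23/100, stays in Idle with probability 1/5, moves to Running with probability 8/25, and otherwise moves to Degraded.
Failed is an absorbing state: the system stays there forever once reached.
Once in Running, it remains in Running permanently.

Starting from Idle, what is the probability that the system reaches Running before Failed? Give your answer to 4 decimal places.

Let h(s) be the probability of absorption at Running starting from transient state s. Then h(Running) = 1 and h(Failed) = 0. By first-step analysis:
h(Degraded) = 0.31·h(Degraded) + 0.24·h(Idle) + 0.22·0 + 0.23·1
h(Idle) = 0.25·h(Degraded) + 0.2·h(Idle) + 0.23·0 + 0.32·1
Solving: h(Degraded) = 0.5301, h(Idle) = 0.5657.
Starting from Idle, the probability is 0.5657.

0.5657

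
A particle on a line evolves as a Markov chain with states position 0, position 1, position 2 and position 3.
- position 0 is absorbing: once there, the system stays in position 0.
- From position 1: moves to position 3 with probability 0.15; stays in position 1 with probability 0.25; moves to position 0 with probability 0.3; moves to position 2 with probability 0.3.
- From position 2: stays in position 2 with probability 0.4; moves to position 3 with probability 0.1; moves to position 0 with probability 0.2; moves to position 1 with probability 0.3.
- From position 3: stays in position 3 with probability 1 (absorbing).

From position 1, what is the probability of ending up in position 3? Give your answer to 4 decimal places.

Let h(s) be the probability of absorption at position 3 starting from transient state s. Then h(position 3) = 1 and h(position 0) = 0. By first-step analysis:
h(position 1) = 0.3·0 + 0.25·h(position 1) + 0.3·h(position 2) + 0.15·1
h(position 2) = 0.2·0 + 0.3·h(position 1) + 0.4·h(position 2) + 0.1·1
Solving: h(position 1) = 0.3333, h(position 2) = 0.3333.
Starting from position 1, the probability is 0.3333.

0.3333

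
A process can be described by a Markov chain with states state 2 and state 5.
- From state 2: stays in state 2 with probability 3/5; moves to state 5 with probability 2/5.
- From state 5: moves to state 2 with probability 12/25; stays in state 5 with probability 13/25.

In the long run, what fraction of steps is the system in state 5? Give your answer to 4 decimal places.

Let the stationary distribution be π with π = πP and π_1 + π_2 = 1.
π_1 = 0.6·π_1 + 0.48·π_2
Solving with the normalization constraint gives π = (0.5455, 0.4545).
So the stationary probability of state 5 is 0.4545.

0.4545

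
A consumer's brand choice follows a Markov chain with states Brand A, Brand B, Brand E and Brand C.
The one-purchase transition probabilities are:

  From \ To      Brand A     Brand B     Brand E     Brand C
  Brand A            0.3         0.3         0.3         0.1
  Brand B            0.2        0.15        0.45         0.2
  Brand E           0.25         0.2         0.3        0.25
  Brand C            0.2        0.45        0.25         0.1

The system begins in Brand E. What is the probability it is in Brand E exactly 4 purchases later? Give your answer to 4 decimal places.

Propagate the distribution vector 4 purchases from Brand E.
After 0 purchases: (0.0000, 0.0000, 1.0000, 0.0000)
After 1 purchase: (0.2500, 0.2000, 0.3000, 0.2500)
After 2 purchases: (0.2400, 0.2775, 0.3175, 0.1650)
After 3 purchases: (0.2399, 0.2514, 0.3334, 0.1754)
After 4 purchases: (0.2407, 0.2553, 0.3289, 0.1751)
P(in Brand E after 4 purchases) = 0.3289

0.3289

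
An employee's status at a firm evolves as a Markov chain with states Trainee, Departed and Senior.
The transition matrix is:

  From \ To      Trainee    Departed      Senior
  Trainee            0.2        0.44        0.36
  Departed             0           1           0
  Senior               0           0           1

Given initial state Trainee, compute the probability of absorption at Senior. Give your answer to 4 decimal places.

0.4500

Let h(s) be the probability of absorption at Senior starting from transient state s. Then h(Senior) = 1 and h(Departed) = 0. By first-step analysis:
h(Trainee) = 0.2·h(Trainee) + 0.44·0 + 0.36·1
Solving: h(Trainee) = 0.4500.
Starting from Trainee, the probability is 0.4500.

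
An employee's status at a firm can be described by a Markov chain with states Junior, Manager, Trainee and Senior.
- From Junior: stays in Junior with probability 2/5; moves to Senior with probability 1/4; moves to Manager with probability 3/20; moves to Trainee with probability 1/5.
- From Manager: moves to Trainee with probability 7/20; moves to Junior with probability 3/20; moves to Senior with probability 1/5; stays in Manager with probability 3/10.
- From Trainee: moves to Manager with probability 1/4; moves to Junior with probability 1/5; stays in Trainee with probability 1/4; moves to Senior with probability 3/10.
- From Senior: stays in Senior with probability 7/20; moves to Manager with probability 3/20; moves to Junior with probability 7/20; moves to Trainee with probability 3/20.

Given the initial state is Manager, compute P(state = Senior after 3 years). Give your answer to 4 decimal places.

0.2784

Propagate the distribution vector 3 years from Manager.
After 0 years: (0.0000, 1.0000, 0.0000, 0.0000)
After 1 year: (0.1500, 0.3000, 0.3500, 0.2000)
After 2 years: (0.2450, 0.2300, 0.2525, 0.2725)
After 3 years: (0.2784, 0.2098, 0.2335, 0.2784)
P(in Senior after 3 years) = 0.2784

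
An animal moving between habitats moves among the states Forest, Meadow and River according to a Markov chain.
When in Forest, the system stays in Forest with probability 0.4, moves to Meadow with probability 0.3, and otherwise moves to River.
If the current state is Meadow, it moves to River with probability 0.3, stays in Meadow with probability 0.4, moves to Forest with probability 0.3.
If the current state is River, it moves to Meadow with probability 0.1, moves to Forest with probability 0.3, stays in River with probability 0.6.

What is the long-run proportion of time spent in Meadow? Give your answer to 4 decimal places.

Let the stationary distribution be π with π = πP and π_1 + π_2 + π_3 = 1.
π_1 = 0.4·π_1 + 0.3·π_2 + 0.3·π_3
π_2 = 0.3·π_1 + 0.4·π_2 + 0.1·π_3
Solving with the normalization constraint gives π = (0.3333, 0.2381, 0.4286).
So the stationary probability of Meadow is 0.2381.

0.2381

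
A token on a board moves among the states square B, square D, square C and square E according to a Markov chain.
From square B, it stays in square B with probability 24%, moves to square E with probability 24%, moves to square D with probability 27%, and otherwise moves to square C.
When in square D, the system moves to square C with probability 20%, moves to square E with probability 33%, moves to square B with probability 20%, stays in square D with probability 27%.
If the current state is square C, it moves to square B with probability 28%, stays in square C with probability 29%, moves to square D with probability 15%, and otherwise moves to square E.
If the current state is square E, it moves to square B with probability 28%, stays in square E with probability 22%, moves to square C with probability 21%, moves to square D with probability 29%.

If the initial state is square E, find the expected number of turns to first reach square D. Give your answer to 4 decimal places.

3.9837

Let t(s) be the expected number of turns to first reach square D from state s, with t(square D) = 0. Conditioning on the first turn:
t(square B) = 1 + 0.24·t(square B) + 0.25·t(square C) + 0.24·t(square E)
t(square C) = 1 + 0.28·t(square B) + 0.29·t(square C) + 0.28·t(square E)
t(square E) = 1 + 0.28·t(square B) + 0.21·t(square C) + 0.22·t(square E)
Solving: t(square B) = 4.0837, t(square C) = 4.5900, t(square E) = 3.9837.
Expected turns from square E to square D: 3.9837.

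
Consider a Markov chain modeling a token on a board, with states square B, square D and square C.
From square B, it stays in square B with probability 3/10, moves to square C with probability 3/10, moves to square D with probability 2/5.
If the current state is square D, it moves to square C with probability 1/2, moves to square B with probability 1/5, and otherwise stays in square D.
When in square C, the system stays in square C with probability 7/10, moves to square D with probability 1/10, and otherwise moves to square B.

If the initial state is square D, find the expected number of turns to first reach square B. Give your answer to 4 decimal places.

5.0000

Let t(s) be the expected number of turns to first reach square B from state s, with t(square B) = 0. Conditioning on the first turn:
t(square D) = 1 + 0.3·t(square D) + 0.5·t(square C)
t(square C) = 1 + 0.1·t(square D) + 0.7·t(square C)
Solving: t(square D) = 5.0000, t(square C) = 5.0000.
Expected turns from square D to square B: 5.0000.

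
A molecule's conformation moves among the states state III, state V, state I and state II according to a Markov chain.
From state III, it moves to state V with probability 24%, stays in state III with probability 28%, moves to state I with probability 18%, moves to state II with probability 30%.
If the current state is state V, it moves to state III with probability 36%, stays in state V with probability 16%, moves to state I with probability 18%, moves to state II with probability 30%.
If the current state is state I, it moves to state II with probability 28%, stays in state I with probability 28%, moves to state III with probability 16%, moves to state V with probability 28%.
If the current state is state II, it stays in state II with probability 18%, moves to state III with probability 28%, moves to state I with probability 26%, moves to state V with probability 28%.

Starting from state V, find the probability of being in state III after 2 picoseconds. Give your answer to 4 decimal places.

Propagate the distribution vector 2 picoseconds from state V.
After 0 picoseconds: (0.0000, 1.0000, 0.0000, 0.0000)
After 1 picosecond: (0.3600, 0.1600, 0.1800, 0.3000)
After 2 picoseconds: (0.2712, 0.2464, 0.2220, 0.2604)
P(in state III after 2 picoseconds) = 0.2712

0.2712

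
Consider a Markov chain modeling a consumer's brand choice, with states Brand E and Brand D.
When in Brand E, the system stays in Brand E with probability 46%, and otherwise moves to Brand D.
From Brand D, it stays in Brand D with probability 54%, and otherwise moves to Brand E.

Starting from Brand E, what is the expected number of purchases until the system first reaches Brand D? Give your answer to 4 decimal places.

1.8519

Let t(s) be the expected number of purchases to first reach Brand D from state s, with t(Brand D) = 0. Conditioning on the first purchase:
t(Brand E) = 1 + 0.46·t(Brand E)
Solving: t(Brand E) = 1.8519.
Expected purchases from Brand E to Brand D: 1.8519.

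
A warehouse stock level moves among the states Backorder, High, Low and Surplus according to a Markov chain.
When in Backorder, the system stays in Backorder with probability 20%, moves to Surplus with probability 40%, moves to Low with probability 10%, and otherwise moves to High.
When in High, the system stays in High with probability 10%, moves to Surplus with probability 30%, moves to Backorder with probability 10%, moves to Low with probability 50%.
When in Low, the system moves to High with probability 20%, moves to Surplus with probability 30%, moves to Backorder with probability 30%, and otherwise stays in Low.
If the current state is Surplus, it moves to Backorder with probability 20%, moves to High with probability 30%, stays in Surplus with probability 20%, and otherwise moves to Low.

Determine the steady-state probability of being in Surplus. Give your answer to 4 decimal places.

0.2914

Let the stationary distribution be π with π = πP and π_1 + π_2 + π_3 + π_4 = 1.
π_1 = 0.2·π_1 + 0.1·π_2 + 0.3·π_3 + 0.2·π_4
π_2 = 0.3·π_1 + 0.1·π_2 + 0.2·π_3 + 0.3·π_4
π_3 = 0.1·π_1 + 0.5·π_2 + 0.2·π_3 + 0.3·π_4
Solving with the normalization constraint gives π = (0.2050, 0.2269, 0.2767, 0.2914).
So the stationary probability of Surplus is 0.2914.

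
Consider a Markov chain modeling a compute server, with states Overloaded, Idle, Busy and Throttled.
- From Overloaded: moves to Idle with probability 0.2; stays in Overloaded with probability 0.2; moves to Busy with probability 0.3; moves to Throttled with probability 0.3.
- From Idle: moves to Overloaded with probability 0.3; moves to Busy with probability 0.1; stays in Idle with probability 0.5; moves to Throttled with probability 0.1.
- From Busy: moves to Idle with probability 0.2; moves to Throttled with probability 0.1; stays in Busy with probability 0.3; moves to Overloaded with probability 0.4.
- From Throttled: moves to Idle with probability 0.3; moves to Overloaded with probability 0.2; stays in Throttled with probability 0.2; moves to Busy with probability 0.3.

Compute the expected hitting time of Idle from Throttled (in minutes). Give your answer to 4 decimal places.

Let t(s) be the expected number of minutes to first reach Idle from state s, with t(Idle) = 0. Conditioning on the first minute:
t(Overloaded) = 1 + 0.2·t(Overloaded) + 0.3·t(Busy) + 0.3·t(Throttled)
t(Busy) = 1 + 0.4·t(Overloaded) + 0.3·t(Busy) + 0.1·t(Throttled)
t(Throttled) = 1 + 0.2·t(Overloaded) + 0.3·t(Busy) + 0.2·t(Throttled)
Solving: t(Overloaded) = 4.5082, t(Busy) = 4.5902, t(Throttled) = 4.0984.
Expected minutes from Throttled to Idle: 4.0984.

4.0984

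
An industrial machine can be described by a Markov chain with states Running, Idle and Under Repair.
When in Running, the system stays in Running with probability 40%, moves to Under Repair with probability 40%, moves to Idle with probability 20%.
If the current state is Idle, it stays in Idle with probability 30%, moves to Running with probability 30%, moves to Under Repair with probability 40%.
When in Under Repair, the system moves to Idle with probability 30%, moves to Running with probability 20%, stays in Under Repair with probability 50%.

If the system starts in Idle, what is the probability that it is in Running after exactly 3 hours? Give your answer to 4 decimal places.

Propagate the distribution vector 3 hours from Idle.
After 0 hours: (0.0000, 1.0000, 0.0000)
After 1 hour: (0.3000, 0.3000, 0.4000)
After 2 hours: (0.2900, 0.2700, 0.4400)
After 3 hours: (0.2850, 0.2710, 0.4440)
P(in Running after 3 hours) = 0.2850

0.2850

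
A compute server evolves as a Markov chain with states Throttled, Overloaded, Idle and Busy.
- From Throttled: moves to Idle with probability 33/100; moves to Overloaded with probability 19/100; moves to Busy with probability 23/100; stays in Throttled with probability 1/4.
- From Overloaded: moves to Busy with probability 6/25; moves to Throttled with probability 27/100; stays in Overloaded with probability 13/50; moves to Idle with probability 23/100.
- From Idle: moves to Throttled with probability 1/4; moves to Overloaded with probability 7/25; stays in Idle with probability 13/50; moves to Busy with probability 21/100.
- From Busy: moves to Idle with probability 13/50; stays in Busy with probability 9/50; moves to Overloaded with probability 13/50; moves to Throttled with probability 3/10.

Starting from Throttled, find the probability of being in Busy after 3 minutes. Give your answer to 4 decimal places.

Propagate the distribution vector 3 minutes from Throttled.
After 0 minutes: (1.0000, 0.0000, 0.0000, 0.0000)
After 1 minute: (0.2500, 0.1900, 0.3300, 0.2300)
After 2 minutes: (0.2653, 0.2491, 0.2718, 0.2138)
After 3 minutes: (0.2657, 0.2469, 0.2711, 0.2164)
P(in Busy after 3 minutes) = 0.2164

0.2164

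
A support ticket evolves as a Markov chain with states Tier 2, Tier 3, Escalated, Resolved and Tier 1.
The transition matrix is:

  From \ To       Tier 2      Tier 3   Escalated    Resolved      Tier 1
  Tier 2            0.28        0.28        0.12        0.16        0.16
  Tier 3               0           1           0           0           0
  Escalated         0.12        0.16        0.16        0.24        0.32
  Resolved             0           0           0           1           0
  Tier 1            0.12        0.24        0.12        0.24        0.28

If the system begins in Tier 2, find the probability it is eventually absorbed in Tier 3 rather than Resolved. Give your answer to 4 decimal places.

Let h(s) be the probability of absorption at Tier 3 starting from transient state s. Then h(Tier 3) = 1 and h(Resolved) = 0. By first-step analysis:
h(Tier 2) = 0.28·h(Tier 2) + 0.28·1 + 0.12·h(Escalated) + 0.16·0 + 0.16·h(Tier 1)
h(Escalated) = 0.12·h(Tier 2) + 0.16·1 + 0.16·h(Escalated) + 0.24·0 + 0.32·h(Tier 1)
h(Tier 1) = 0.12·h(Tier 2) + 0.24·1 + 0.12·h(Escalated) + 0.24·0 + 0.28·h(Tier 1)
Solving: h(Tier 2) = 0.5795, h(Escalated) = 0.4667, h(Tier 1) = 0.5077.
Starting from Tier 2, the probability is 0.5795.

0.5795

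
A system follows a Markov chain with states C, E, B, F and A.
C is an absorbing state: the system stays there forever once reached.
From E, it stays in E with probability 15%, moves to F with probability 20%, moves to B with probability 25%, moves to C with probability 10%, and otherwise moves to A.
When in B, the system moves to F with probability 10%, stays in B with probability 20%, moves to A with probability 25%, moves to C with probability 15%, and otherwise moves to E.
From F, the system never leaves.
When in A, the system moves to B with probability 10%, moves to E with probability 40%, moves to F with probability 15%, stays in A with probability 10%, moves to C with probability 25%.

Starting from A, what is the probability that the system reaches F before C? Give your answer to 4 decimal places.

Let h(s) be the probability of absorption at F starting from transient state s. Then h(F) = 1 and h(C) = 0. By first-step analysis:
h(E) = 0.1·0 + 0.15·h(E) + 0.25·h(B) + 0.2·1 + 0.3·h(A)
h(B) = 0.15·0 + 0.3·h(E) + 0.2·h(B) + 0.1·1 + 0.25·h(A)
h(A) = 0.25·0 + 0.4·h(E) + 0.1·h(B) + 0.15·1 + 0.1·h(A)
Solving: h(E) = 0.5337, h(B) = 0.4676, h(A) = 0.4558.
Starting from A, the probability is 0.4558.

0.4558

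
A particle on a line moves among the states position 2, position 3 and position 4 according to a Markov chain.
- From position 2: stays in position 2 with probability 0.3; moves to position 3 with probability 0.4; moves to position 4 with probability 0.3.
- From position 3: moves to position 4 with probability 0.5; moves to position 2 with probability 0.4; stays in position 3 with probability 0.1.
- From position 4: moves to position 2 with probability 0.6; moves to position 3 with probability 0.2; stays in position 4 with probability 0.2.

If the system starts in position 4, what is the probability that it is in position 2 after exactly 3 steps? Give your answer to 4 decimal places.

Propagate the distribution vector 3 steps from position 4.
After 0 steps: (0.0000, 0.0000, 1.0000)
After 1 step: (0.6000, 0.2000, 0.2000)
After 2 steps: (0.3800, 0.3000, 0.3200)
After 3 steps: (0.4260, 0.2460, 0.3280)
P(in position 2 after 3 steps) = 0.4260

0.4260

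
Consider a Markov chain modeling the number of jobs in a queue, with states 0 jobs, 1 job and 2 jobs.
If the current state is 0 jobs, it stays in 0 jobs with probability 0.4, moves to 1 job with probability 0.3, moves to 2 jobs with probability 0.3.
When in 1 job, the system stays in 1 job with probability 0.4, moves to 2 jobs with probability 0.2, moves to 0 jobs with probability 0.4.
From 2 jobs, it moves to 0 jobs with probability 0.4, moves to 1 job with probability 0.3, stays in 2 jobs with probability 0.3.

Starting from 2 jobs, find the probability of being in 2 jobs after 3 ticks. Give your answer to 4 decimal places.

Propagate the distribution vector 3 ticks from 2 jobs.
After 0 ticks: (0.0000, 0.0000, 1.0000)
After 1 tick: (0.4000, 0.3000, 0.3000)
After 2 ticks: (0.4000, 0.3300, 0.2700)
After 3 ticks: (0.4000, 0.3330, 0.2670)
P(in 2 jobs after 3 ticks) = 0.2670

0.2670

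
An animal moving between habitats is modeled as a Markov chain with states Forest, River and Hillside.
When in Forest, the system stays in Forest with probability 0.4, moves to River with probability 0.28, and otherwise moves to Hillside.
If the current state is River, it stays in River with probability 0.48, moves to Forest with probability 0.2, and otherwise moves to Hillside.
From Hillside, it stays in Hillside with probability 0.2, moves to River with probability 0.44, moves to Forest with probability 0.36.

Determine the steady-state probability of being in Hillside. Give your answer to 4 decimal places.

Let the stationary distribution be π with π = πP and π_1 + π_2 + π_3 = 1.
π_1 = 0.4·π_1 + 0.2·π_2 + 0.36·π_3
π_2 = 0.28·π_1 + 0.48·π_2 + 0.44·π_3
Solving with the normalization constraint gives π = (0.3071, 0.4071, 0.2857).
So the stationary probability of Hillside is 0.2857.

0.2857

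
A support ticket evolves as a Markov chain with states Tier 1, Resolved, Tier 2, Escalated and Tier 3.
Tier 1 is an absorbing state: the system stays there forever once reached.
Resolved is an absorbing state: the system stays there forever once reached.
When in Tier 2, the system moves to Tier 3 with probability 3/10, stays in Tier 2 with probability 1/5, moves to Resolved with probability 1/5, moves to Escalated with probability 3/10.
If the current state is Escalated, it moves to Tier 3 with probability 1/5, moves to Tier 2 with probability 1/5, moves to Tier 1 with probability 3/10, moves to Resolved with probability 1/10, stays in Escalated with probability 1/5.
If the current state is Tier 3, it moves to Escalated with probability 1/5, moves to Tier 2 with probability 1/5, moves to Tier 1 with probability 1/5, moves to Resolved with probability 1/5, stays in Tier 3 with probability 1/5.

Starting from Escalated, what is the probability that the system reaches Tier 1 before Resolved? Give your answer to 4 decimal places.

0.6056

Let h(s) be the probability of absorption at Tier 1 starting from transient state s. Then h(Tier 1) = 1 and h(Resolved) = 0. By first-step analysis:
h(Tier 2) = 0.2·0 + 0.2·h(Tier 2) + 0.3·h(Escalated) + 0.3·h(Tier 3)
h(Escalated) = 0.3·1 + 0.1·0 + 0.2·h(Tier 2) + 0.2·h(Escalated) + 0.2·h(Tier 3)
h(Tier 3) = 0.2·1 + 0.2·0 + 0.2·h(Tier 2) + 0.2·h(Escalated) + 0.2·h(Tier 3)
Solving: h(Tier 2) = 0.4167, h(Escalated) = 0.6056, h(Tier 3) = 0.5056.
Starting from Escalated, the probability is 0.6056.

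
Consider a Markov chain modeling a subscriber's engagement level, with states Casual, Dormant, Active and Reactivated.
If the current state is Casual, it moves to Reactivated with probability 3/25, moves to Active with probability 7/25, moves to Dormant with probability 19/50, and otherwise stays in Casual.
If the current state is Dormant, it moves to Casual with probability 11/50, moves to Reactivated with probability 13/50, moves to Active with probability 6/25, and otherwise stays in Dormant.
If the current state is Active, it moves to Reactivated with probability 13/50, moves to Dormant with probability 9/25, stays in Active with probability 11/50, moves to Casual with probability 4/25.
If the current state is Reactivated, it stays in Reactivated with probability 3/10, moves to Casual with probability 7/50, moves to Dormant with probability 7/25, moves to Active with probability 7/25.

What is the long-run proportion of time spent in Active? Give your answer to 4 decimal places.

0.2521

Let the stationary distribution be π with π = πP and π_1 + π_2 + π_3 + π_4 = 1.
π_1 = 0.22·π_1 + 0.22·π_2 + 0.16·π_3 + 0.14·π_4
π_2 = 0.38·π_1 + 0.28·π_2 + 0.36·π_3 + 0.28·π_4
π_3 = 0.28·π_1 + 0.24·π_2 + 0.22·π_3 + 0.28·π_4
Solving with the normalization constraint gives π = (0.1854, 0.3187, 0.2521, 0.2438).
So the stationary probability of Active is 0.2521.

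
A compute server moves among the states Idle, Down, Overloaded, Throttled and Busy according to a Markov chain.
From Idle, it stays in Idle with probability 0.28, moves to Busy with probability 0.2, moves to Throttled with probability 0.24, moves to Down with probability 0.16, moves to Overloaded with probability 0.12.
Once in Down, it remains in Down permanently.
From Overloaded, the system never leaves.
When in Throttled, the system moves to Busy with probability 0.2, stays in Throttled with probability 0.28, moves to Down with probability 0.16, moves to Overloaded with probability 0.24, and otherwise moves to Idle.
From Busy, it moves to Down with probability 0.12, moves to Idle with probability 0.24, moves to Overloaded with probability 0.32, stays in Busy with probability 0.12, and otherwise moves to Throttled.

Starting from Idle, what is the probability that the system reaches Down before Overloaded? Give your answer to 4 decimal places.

0.4505

Let h(s) be the probability of absorption at Down starting from transient state s. Then h(Down) = 1 and h(Overloaded) = 0. By first-step analysis:
h(Idle) = 0.28·h(Idle) + 0.16·1 + 0.12·0 + 0.24·h(Throttled) + 0.2·h(Busy)
h(Throttled) = 0.12·h(Idle) + 0.16·1 + 0.24·0 + 0.28·h(Throttled) + 0.2·h(Busy)
h(Busy) = 0.24·h(Idle) + 0.12·1 + 0.32·0 + 0.2·h(Throttled) + 0.12·h(Busy)
Solving: h(Idle) = 0.4505, h(Throttled) = 0.3942, h(Busy) = 0.3488.
Starting from Idle, the probability is 0.4505.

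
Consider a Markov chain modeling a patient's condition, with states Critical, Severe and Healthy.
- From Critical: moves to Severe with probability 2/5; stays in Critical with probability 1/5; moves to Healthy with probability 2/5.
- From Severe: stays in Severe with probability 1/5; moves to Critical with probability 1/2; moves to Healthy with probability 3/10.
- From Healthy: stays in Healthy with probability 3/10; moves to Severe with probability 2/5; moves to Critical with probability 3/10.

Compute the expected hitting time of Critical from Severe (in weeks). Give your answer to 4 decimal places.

2.2727

Let t(s) be the expected number of weeks to first reach Critical from state s, with t(Critical) = 0. Conditioning on the first week:
t(Severe) = 1 + 0.2·t(Severe) + 0.3·t(Healthy)
t(Healthy) = 1 + 0.4·t(Severe) + 0.3·t(Healthy)
Solving: t(Severe) = 2.2727, t(Healthy) = 2.7273.
Expected weeks from Severe to Critical: 2.2727.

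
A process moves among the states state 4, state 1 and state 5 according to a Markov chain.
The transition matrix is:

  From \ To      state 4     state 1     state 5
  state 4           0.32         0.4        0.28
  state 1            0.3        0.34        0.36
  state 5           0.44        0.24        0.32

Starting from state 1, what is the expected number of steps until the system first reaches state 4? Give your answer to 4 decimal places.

2.8698

Let t(s) be the expected number of steps to first reach state 4 from state s, with t(state 4) = 0. Conditioning on the first step:
t(state 1) = 1 + 0.34·t(state 1) + 0.36·t(state 5)
t(state 5) = 1 + 0.24·t(state 1) + 0.32·t(state 5)
Solving: t(state 1) = 2.8698, t(state 5) = 2.4834.
Expected steps from state 1 to state 4: 2.8698.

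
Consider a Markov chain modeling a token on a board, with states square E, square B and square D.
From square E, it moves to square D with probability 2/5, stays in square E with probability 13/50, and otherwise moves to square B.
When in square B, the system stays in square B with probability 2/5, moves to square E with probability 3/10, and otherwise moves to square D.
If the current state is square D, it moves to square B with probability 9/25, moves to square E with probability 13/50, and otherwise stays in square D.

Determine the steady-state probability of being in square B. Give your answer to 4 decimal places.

0.3693

Let the stationary distribution be π with π = πP and π_1 + π_2 + π_3 = 1.
π_1 = 0.26·π_1 + 0.3·π_2 + 0.26·π_3
π_2 = 0.34·π_1 + 0.4·π_2 + 0.36·π_3
Solving with the normalization constraint gives π = (0.2748, 0.3693, 0.3560).
So the stationary probability of square B is 0.3693.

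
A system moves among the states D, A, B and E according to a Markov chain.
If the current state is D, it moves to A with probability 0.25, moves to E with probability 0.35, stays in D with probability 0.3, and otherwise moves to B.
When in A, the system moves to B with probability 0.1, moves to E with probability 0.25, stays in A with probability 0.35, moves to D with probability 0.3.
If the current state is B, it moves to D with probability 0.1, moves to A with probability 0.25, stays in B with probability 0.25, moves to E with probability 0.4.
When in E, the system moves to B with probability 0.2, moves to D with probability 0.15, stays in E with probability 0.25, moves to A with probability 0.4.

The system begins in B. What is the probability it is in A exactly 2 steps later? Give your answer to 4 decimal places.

0.3350

Propagate the distribution vector 2 steps from B.
After 0 steps: (0.0000, 0.0000, 1.0000, 0.0000)
After 1 step: (0.1000, 0.2500, 0.2500, 0.4000)
After 2 steps: (0.1900, 0.3350, 0.1775, 0.2975)
P(in A after 2 steps) = 0.3350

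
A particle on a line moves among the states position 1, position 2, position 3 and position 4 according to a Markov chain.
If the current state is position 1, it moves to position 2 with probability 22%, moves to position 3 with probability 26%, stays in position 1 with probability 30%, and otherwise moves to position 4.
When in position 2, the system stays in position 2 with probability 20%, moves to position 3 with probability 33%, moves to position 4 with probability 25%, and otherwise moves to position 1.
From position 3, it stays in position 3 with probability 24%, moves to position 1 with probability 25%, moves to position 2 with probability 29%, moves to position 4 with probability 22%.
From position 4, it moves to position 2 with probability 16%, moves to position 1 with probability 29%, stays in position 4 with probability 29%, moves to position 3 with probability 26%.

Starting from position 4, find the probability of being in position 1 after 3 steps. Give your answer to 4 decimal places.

0.2668

Propagate the distribution vector 3 steps from position 4.
After 0 steps: (0.0000, 0.0000, 0.0000, 1.0000)
After 1 step: (0.2900, 0.1600, 0.2600, 0.2900)
After 2 steps: (0.2713, 0.2176, 0.2660, 0.2451)
After 3 steps: (0.2668, 0.2196, 0.2699, 0.2437)
P(in position 1 after 3 steps) = 0.2668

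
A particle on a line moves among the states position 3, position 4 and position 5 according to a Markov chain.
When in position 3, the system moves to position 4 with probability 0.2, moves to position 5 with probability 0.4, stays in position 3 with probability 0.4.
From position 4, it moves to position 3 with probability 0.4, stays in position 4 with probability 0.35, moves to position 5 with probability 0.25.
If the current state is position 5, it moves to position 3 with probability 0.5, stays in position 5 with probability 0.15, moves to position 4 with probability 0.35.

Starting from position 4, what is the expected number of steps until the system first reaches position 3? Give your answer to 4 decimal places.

Let t(s) be the expected number of steps to first reach position 3 from state s, with t(position 3) = 0. Conditioning on the first step:
t(position 4) = 1 + 0.35·t(position 4) + 0.25·t(position 5)
t(position 5) = 1 + 0.35·t(position 4) + 0.15·t(position 5)
Solving: t(position 4) = 2.3656, t(position 5) = 2.1505.
Expected steps from position 4 to position 3: 2.3656.

2.3656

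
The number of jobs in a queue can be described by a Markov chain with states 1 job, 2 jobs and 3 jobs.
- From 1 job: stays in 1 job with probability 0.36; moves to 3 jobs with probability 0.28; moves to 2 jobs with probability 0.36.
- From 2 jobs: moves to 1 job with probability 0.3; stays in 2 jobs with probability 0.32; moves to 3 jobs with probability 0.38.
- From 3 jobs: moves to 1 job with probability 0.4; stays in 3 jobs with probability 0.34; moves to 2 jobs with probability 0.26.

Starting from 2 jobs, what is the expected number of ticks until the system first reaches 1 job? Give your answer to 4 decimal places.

2.9714

Let t(s) be the expected number of ticks to first reach 1 job from state s, with t(1 job) = 0. Conditioning on the first tick:
t(2 jobs) = 1 + 0.32·t(2 jobs) + 0.38·t(3 jobs)
t(3 jobs) = 1 + 0.26·t(2 jobs) + 0.34·t(3 jobs)
Solving: t(2 jobs) = 2.9714, t(3 jobs) = 2.6857.
Expected ticks from 2 jobs to 1 job: 2.9714.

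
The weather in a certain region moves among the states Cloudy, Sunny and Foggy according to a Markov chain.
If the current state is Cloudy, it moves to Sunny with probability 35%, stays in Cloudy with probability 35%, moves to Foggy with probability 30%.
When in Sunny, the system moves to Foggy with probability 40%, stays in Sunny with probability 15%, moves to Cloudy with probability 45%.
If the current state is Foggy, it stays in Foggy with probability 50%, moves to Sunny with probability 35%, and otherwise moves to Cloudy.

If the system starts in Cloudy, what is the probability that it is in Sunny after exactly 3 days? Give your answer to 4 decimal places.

0.2940

Propagate the distribution vector 3 days from Cloudy.
After 0 days: (1.0000, 0.0000, 0.0000)
After 1 day: (0.3500, 0.3500, 0.3000)
After 2 days: (0.3250, 0.2800, 0.3950)
After 3 days: (0.2990, 0.2940, 0.4070)
P(in Sunny after 3 days) = 0.2940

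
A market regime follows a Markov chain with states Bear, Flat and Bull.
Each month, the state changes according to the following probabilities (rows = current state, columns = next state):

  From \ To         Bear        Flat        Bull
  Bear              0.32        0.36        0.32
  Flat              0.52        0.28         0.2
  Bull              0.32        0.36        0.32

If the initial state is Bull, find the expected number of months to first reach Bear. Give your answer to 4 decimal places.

2.5862

Let t(s) be the expected number of months to first reach Bear from state s, with t(Bear) = 0. Conditioning on the first month:
t(Flat) = 1 + 0.28·t(Flat) + 0.2·t(Bull)
t(Bull) = 1 + 0.36·t(Flat) + 0.32·t(Bull)
Solving: t(Flat) = 2.1073, t(Bull) = 2.5862.
Expected months from Bull to Bear: 2.5862.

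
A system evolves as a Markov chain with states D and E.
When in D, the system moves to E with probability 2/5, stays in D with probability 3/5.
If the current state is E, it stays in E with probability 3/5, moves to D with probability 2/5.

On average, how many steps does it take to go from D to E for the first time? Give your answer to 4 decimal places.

Let t(s) be the expected number of steps to first reach E from state s, with t(E) = 0. Conditioning on the first step:
t(D) = 1 + 0.6·t(D)
Solving: t(D) = 2.5000.
Expected steps from D to E: 2.5000.

2.5000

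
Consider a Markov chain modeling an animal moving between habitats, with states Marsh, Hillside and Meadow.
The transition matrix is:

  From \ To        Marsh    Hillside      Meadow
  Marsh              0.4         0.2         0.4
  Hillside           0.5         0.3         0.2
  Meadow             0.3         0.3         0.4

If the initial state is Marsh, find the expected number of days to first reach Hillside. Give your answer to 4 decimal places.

Let t(s) be the expected number of days to first reach Hillside from state s, with t(Hillside) = 0. Conditioning on the first day:
t(Marsh) = 1 + 0.4·t(Marsh) + 0.4·t(Meadow)
t(Meadow) = 1 + 0.3·t(Marsh) + 0.4·t(Meadow)
Solving: t(Marsh) = 4.1667, t(Meadow) = 3.7500.
Expected days from Marsh to Hillside: 4.1667.

4.1667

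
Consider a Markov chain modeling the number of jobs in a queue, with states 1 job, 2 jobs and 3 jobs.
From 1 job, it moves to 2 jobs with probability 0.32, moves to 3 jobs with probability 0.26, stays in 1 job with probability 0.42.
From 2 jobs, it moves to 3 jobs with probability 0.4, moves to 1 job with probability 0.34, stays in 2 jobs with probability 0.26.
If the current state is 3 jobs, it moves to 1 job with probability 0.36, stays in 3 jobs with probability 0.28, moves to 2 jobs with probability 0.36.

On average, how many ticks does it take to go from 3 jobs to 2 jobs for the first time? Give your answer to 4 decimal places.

Let t(s) be the expected number of ticks to first reach 2 jobs from state s, with t(2 jobs) = 0. Conditioning on the first tick:
t(1 job) = 1 + 0.42·t(1 job) + 0.26·t(3 jobs)
t(3 jobs) = 1 + 0.36·t(1 job) + 0.28·t(3 jobs)
Solving: t(1 job) = 3.0247, t(3 jobs) = 2.9012.
Expected ticks from 3 jobs to 2 jobs: 2.9012.

2.9012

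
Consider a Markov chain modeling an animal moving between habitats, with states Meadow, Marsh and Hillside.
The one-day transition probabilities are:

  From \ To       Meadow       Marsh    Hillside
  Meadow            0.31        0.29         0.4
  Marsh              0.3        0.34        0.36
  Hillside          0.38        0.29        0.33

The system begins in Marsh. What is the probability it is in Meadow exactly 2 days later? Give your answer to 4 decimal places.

0.3318

Sum over the intermediate state after 1 day:
P = P(Marsh→Meadow)·P(Meadow→Meadow) + P(Marsh→Marsh)·P(Marsh→Meadow) + P(Marsh→Hillside)·P(Hillside→Meadow)
  = 0.3×0.31 + 0.34×0.3 + 0.36×0.38
  = 0.0930 + 0.1020 + 0.1368 = 0.3318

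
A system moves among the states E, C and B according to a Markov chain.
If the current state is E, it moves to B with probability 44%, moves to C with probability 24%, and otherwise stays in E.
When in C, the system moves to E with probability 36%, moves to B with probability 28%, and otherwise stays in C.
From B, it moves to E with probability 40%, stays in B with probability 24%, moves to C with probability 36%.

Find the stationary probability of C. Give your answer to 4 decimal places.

Let the stationary distribution be π with π = πP and π_1 + π_2 + π_3 = 1.
π_1 = 0.32·π_1 + 0.36·π_2 + 0.4·π_3
π_2 = 0.24·π_1 + 0.36·π_2 + 0.36·π_3
Solving with the normalization constraint gives π = (0.3586, 0.3170, 0.3244).
So the stationary probability of C is 0.3170.

0.3170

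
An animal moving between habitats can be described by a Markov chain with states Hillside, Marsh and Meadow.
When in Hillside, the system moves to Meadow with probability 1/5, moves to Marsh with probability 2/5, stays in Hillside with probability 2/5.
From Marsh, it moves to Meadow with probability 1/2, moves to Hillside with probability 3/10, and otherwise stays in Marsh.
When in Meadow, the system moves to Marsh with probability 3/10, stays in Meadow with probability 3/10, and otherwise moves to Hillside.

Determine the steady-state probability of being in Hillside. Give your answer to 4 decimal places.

0.3694

Let the stationary distribution be π with π = πP and π_1 + π_2 + π_3 = 1.
π_1 = 0.4·π_1 + 0.3·π_2 + 0.4·π_3
π_2 = 0.4·π_1 + 0.2·π_2 + 0.3·π_3
Solving with the normalization constraint gives π = (0.3694, 0.3063, 0.3243).
So the stationary probability of Hillside is 0.3694.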